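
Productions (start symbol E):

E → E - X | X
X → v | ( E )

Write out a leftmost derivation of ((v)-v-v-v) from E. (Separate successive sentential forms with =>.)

E => X => (E) => (E-X) => (E-X-X) => (E-X-X-X) => (X-X-X-X) => ((E)-X-X-X) => ((X)-X-X-X) => ((v)-X-X-X) => ((v)-v-X-X) => ((v)-v-v-X) => ((v)-v-v-v)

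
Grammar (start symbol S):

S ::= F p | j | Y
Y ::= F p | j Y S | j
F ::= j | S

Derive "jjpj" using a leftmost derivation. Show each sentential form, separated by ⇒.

S ⇒ Y   [S ::= Y]
Y ⇒ jYS   [Y ::= j Y S]
jYS ⇒ jFpS   [Y ::= F p]
jFpS ⇒ jSpS   [F ::= S]
jSpS ⇒ jYpS   [S ::= Y]
jYpS ⇒ jjpS   [Y ::= j]
jjpS ⇒ jjpj   [S ::= j]

S ⇒ Y ⇒ jYS ⇒ jFpS ⇒ jSpS ⇒ jYpS ⇒ jjpS ⇒ jjpj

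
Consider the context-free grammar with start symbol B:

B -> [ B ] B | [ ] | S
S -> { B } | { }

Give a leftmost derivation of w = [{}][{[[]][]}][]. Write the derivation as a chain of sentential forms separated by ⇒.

B ⇒ [B]B   [B -> [ B ] B]
[B]B ⇒ [S]B   [B -> S]
[S]B ⇒ [{}]B   [S -> { }]
[{}]B ⇒ [{}][B]B   [B -> [ B ] B]
[{}][B]B ⇒ [{}][S]B   [B -> S]
[{}][S]B ⇒ [{}][{B}]B   [S -> { B }]
[{}][{B}]B ⇒ [{}][{[B]B}]B   [B -> [ B ] B]
[{}][{[B]B}]B ⇒ [{}][{[[]]B}]B   [B -> [ ]]
[{}][{[[]]B}]B ⇒ [{}][{[[]][]}]B   [B -> [ ]]
[{}][{[[]][]}]B ⇒ [{}][{[[]][]}][]   [B -> [ ]]

B ⇒ [B]B ⇒ [S]B ⇒ [{}]B ⇒ [{}][B]B ⇒ [{}][S]B ⇒ [{}][{B}]B ⇒ [{}][{[B]B}]B ⇒ [{}][{[[]]B}]B ⇒ [{}][{[[]][]}]B ⇒ [{}][{[[]][]}][]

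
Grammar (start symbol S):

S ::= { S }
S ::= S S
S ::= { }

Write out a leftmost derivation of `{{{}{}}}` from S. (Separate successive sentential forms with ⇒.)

S ⇒ {S}   [S ::= { S }]
{S} ⇒ {{S}}   [S ::= { S }]
{{S}} ⇒ {{SS}}   [S ::= S S]
{{SS}} ⇒ {{{}S}}   [S ::= { }]
{{{}S}} ⇒ {{{}{}}}   [S ::= { }]

S ⇒ {S} ⇒ {{S}} ⇒ {{SS}} ⇒ {{{}S}} ⇒ {{{}{}}}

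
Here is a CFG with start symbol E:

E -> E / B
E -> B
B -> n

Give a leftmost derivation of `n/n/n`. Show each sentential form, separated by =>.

E => E/B => E/B/B => B/B/B => n/B/B => n/n/B => n/n/n

E => E/B   [E -> E / B]
E/B => E/B/B   [E -> E / B]
E/B/B => B/B/B   [E -> B]
B/B/B => n/B/B   [B -> n]
n/B/B => n/n/B   [B -> n]
n/n/B => n/n/n   [B -> n]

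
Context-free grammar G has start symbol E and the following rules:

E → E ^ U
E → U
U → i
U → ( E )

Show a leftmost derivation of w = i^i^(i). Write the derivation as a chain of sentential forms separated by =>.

E => E^U   [E → E ^ U]
E^U => E^U^U   [E → E ^ U]
E^U^U => U^U^U   [E → U]
U^U^U => i^U^U   [U → i]
i^U^U => i^i^U   [U → i]
i^i^U => i^i^(E)   [U → ( E )]
i^i^(E) => i^i^(U)   [E → U]
i^i^(U) => i^i^(i)   [U → i]

E=>E^U=>E^U^U=>U^U^U=>i^U^U=>i^i^U=>i^i^(E)=>i^i^(U)=>i^i^(i)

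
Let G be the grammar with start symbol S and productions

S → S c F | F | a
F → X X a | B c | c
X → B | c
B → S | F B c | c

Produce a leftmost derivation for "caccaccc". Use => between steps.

S => ScF => FcF => XXacF => BXacF => FBcXacF => cBcXacF => cScXacF => cacXacF => cacBacF => caccacF => caccacBc => caccaccc

S => ScF   [S → S c F]
ScF => FcF   [S → F]
FcF => XXacF   [F → X X a]
XXacF => BXacF   [X → B]
BXacF => FBcXacF   [B → F B c]
FBcXacF => cBcXacF   [F → c]
cBcXacF => cScXacF   [B → S]
cScXacF => cacXacF   [S → a]
cacXacF => cacBacF   [X → B]
cacBacF => caccacF   [B → c]
caccacF => caccacBc   [F → B c]
caccacBc => caccaccc   [B → c]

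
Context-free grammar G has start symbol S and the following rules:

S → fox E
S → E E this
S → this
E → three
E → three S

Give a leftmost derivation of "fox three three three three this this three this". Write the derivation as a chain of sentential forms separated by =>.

S => fox E => fox three S => fox three E E this => fox three three S E this => fox three three E E this E this => fox three three three E this E this => fox three three three three S this E this => fox three three three three this this E this => fox three three three three this this three this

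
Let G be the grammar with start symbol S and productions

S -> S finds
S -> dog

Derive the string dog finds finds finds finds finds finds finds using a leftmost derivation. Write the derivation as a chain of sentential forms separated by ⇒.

S ⇒ S finds ⇒ S finds finds ⇒ S finds finds finds ⇒ S finds finds finds finds ⇒ S finds finds finds finds finds ⇒ S finds finds finds finds finds finds ⇒ S finds finds finds finds finds finds finds ⇒ dog finds finds finds finds finds finds finds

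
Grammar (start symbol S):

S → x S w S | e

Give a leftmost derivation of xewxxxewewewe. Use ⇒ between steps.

S ⇒ xSwS   [S → x S w S]
xSwS ⇒ xewS   [S → e]
xewS ⇒ xewxSwS   [S → x S w S]
xewxSwS ⇒ xewxxSwSwS   [S → x S w S]
xewxxSwSwS ⇒ xewxxxSwSwSwS   [S → x S w S]
xewxxxSwSwSwS ⇒ xewxxxewSwSwS   [S → e]
xewxxxewSwSwS ⇒ xewxxxewewSwS   [S → e]
xewxxxewewSwS ⇒ xewxxxewewewS   [S → e]
xewxxxewewewS ⇒ xewxxxewewewe   [S → e]

S ⇒ xSwS ⇒ xewS ⇒ xewxSwS ⇒ xewxxSwSwS ⇒ xewxxxSwSwSwS ⇒ xewxxxewSwSwS ⇒ xewxxxewewSwS ⇒ xewxxxewewewS ⇒ xewxxxewewewe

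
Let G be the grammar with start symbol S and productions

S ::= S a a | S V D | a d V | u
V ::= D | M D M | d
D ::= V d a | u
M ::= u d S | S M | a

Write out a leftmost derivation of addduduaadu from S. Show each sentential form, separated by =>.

S=>SVD=>SaaVD=>SVDaaVD=>SVDVDaaVD=>adVVDVDaaVD=>addVDVDaaVD=>adddDVDaaVD=>addduVDaaVD=>adddudDaaVD=>addduduaaVD=>addduduaadD=>addduduaadu

S => SVD   [S ::= S V D]
SVD => SaaVD   [S ::= S a a]
SaaVD => SVDaaVD   [S ::= S V D]
SVDaaVD => SVDVDaaVD   [S ::= S V D]
SVDVDaaVD => adVVDVDaaVD   [S ::= a d V]
adVVDVDaaVD => addVDVDaaVD   [V ::= d]
addVDVDaaVD => adddDVDaaVD   [V ::= d]
adddDVDaaVD => addduVDaaVD   [D ::= u]
addduVDaaVD => adddudDaaVD   [V ::= d]
adddudDaaVD => addduduaaVD   [D ::= u]
addduduaaVD => addduduaadD   [V ::= d]
addduduaadD => addduduaadu   [D ::= u]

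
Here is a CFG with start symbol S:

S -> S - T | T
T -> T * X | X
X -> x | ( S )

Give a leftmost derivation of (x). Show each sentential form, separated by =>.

S => T   [S -> T]
T => X   [T -> X]
X => (S)   [X -> ( S )]
(S) => (T)   [S -> T]
(T) => (X)   [T -> X]
(X) => (x)   [X -> x]

S => T => X => (S) => (T) => (X) => (x)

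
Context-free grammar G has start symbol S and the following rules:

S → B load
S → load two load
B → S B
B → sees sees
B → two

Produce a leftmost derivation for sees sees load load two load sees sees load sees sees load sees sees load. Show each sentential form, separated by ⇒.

S ⇒ B load ⇒ S B load ⇒ B load B load ⇒ S B load B load ⇒ B load B load B load ⇒ sees sees load B load B load ⇒ sees sees load S B load B load ⇒ sees sees load B load B load B load ⇒ sees sees load S B load B load B load ⇒ sees sees load load two load B load B load B load ⇒ sees sees load load two load sees sees load B load B load ⇒ sees sees load load two load sees sees load sees sees load B load ⇒ sees sees load load two load sees sees load sees sees load sees sees load

S ⇒ B load   [S → B load]
B load ⇒ S B load   [B → S B]
S B load ⇒ B load B load   [S → B load]
B load B load ⇒ S B load B load   [B → S B]
S B load B load ⇒ B load B load B load   [S → B load]
B load B load B load ⇒ sees sees load B load B load   [B → sees sees]
sees sees load B load B load ⇒ sees sees load S B load B load   [B → S B]
sees sees load S B load B load ⇒ sees sees load B load B load B load   [S → B load]
sees sees load B load B load B load ⇒ sees sees load S B load B load B load   [B → S B]
sees sees load S B load B load B load ⇒ sees sees load load two load B load B load B load   [S → load two load]
sees sees load load two load B load B load B load ⇒ sees sees load load two load sees sees load B load B load   [B → sees sees]
sees sees load load two load sees sees load B load B load ⇒ sees sees load load two load sees sees load sees sees load B load   [B → sees sees]
sees sees load load two load sees sees load sees sees load B load ⇒ sees sees load load two load sees sees load sees sees load sees sees load   [B → sees sees]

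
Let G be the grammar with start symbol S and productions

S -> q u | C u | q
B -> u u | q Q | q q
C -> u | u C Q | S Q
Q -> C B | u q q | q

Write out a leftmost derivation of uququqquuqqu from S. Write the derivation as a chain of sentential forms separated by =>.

S => Cu   [S -> C u]
Cu => SQu   [C -> S Q]
SQu => CuQu   [S -> C u]
CuQu => uCQuQu   [C -> u C Q]
uCQuQu => uSQQuQu   [C -> S Q]
uSQQuQu => uquQQuQu   [S -> q u]
uquQQuQu => uquqQuQu   [Q -> q]
uquqQuQu => uququqquQu   [Q -> u q q]
uququqquQu => uququqquuqqu   [Q -> u q q]

S=>Cu=>SQu=>CuQu=>uCQuQu=>uSQQuQu=>uquQQuQu=>uquqQuQu=>uququqquQu=>uququqquuqqu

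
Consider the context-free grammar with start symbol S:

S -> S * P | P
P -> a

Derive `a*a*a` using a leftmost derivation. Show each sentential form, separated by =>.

S => S*P   [S -> S * P]
S*P => S*P*P   [S -> S * P]
S*P*P => P*P*P   [S -> P]
P*P*P => a*P*P   [P -> a]
a*P*P => a*a*P   [P -> a]
a*a*P => a*a*a   [P -> a]

S => S*P => S*P*P => P*P*P => a*P*P => a*a*P => a*a*a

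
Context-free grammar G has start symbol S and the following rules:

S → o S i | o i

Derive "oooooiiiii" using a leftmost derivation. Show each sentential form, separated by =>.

S=>oSi=>ooSii=>oooSiii=>ooooSiiii=>oooooiiiii

S => oSi   [S → o S i]
oSi => ooSii   [S → o S i]
ooSii => oooSiii   [S → o S i]
oooSiii => ooooSiiii   [S → o S i]
ooooSiiii => oooooiiiii   [S → o i]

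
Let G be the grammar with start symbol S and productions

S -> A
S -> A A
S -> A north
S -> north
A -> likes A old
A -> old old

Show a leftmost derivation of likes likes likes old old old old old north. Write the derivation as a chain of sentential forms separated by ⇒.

S ⇒ A north ⇒ likes A old north ⇒ likes likes A old old north ⇒ likes likes likes A old old old north ⇒ likes likes likes old old old old old north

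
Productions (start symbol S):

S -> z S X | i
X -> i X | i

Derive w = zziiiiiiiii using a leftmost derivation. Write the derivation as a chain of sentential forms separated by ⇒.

S ⇒ zSX ⇒ zzSXX ⇒ zziXX ⇒ zziiXX ⇒ zziiiX ⇒ zziiiiX ⇒ zziiiiiX ⇒ zziiiiiiX ⇒ zziiiiiiiX ⇒ zziiiiiiiiX ⇒ zziiiiiiiii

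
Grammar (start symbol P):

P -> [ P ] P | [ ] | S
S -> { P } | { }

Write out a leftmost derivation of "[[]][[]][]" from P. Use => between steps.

P => [P]P   [P -> [ P ] P]
[P]P => [[]]P   [P -> [ ]]
[[]]P => [[]][P]P   [P -> [ P ] P]
[[]][P]P => [[]][[]]P   [P -> [ ]]
[[]][[]]P => [[]][[]][]   [P -> [ ]]

P=>[P]P=>[[]]P=>[[]][P]P=>[[]][[]]P=>[[]][[]][]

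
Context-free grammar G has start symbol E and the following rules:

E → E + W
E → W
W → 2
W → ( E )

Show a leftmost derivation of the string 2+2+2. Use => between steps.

E => E+W   [E → E + W]
E+W => E+W+W   [E → E + W]
E+W+W => W+W+W   [E → W]
W+W+W => 2+W+W   [W → 2]
2+W+W => 2+2+W   [W → 2]
2+2+W => 2+2+2   [W → 2]

E => E+W => E+W+W => W+W+W => 2+W+W => 2+2+W => 2+2+2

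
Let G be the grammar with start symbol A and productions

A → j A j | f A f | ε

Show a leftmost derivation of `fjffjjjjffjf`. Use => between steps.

A=>fAf=>fjAjf=>fjfAfjf=>fjffAffjf=>fjffjAjffjf=>fjffjjAjjffjf=>fjffjjjjffjf

A => fAf   [A → f A f]
fAf => fjAjf   [A → j A j]
fjAjf => fjfAfjf   [A → f A f]
fjfAfjf => fjffAffjf   [A → f A f]
fjffAffjf => fjffjAjffjf   [A → j A j]
fjffjAjffjf => fjffjjAjjffjf   [A → j A j]
fjffjjAjjffjf => fjffjjjjffjf   [A → ε]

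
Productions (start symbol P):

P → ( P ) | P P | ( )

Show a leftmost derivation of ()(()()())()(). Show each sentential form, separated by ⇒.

P⇒PP⇒()P⇒()PP⇒()PPP⇒()(P)PP⇒()(PP)PP⇒()(PPP)PP⇒()(()PP)PP⇒()(()()P)PP⇒()(()()())PP⇒()(()()())()P⇒()(()()())()()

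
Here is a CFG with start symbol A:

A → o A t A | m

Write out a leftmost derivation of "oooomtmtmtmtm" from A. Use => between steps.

A=>oAtA=>ooAtAtA=>oooAtAtAtA=>ooooAtAtAtAtA=>oooomtAtAtAtA=>oooomtmtAtAtA=>oooomtmtmtAtA=>oooomtmtmtmtA=>oooomtmtmtmtm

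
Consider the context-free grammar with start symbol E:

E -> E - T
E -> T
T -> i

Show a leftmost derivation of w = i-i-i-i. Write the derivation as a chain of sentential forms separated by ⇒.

E ⇒ E-T ⇒ E-T-T ⇒ E-T-T-T ⇒ T-T-T-T ⇒ i-T-T-T ⇒ i-i-T-T ⇒ i-i-i-T ⇒ i-i-i-i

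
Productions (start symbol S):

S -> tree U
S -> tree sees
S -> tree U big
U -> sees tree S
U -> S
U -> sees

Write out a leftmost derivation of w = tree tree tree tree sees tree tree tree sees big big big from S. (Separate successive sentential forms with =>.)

S => tree U => tree S => tree tree U big => tree tree S big => tree tree tree U big => tree tree tree S big => tree tree tree tree U big big => tree tree tree tree sees tree S big big => tree tree tree tree sees tree tree U big big => tree tree tree tree sees tree tree S big big => tree tree tree tree sees tree tree tree U big big big => tree tree tree tree sees tree tree tree sees big big big

S => tree U   [S -> tree U]
tree U => tree S   [U -> S]
tree S => tree tree U big   [S -> tree U big]
tree tree U big => tree tree S big   [U -> S]
tree tree S big => tree tree tree U big   [S -> tree U]
tree tree tree U big => tree tree tree S big   [U -> S]
tree tree tree S big => tree tree tree tree U big big   [S -> tree U big]
tree tree tree tree U big big => tree tree tree tree sees tree S big big   [U -> sees tree S]
tree tree tree tree sees tree S big big => tree tree tree tree sees tree tree U big big   [S -> tree U]
tree tree tree tree sees tree tree U big big => tree tree tree tree sees tree tree S big big   [U -> S]
tree tree tree tree sees tree tree S big big => tree tree tree tree sees tree tree tree U big big big   [S -> tree U big]
tree tree tree tree sees tree tree tree U big big big => tree tree tree tree sees tree tree tree sees big big big   [U -> sees]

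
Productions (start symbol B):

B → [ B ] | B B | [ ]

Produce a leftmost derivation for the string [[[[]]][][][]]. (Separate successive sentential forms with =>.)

B => [B]   [B → [ B ]]
[B] => [BB]   [B → B B]
[BB] => [[B]B]   [B → [ B ]]
[[B]B] => [[[B]]B]   [B → [ B ]]
[[[B]]B] => [[[[]]]B]   [B → [ ]]
[[[[]]]B] => [[[[]]]BB]   [B → B B]
[[[[]]]BB] => [[[[]]]BBB]   [B → B B]
[[[[]]]BBB] => [[[[]]][]BB]   [B → [ ]]
[[[[]]][]BB] => [[[[]]][][]B]   [B → [ ]]
[[[[]]][][]B] => [[[[]]][][][]]   [B → [ ]]

B => [B] => [BB] => [[B]B] => [[[B]]B] => [[[[]]]B] => [[[[]]]BB] => [[[[]]]BBB] => [[[[]]][]BB] => [[[[]]][][]B] => [[[[]]][][][]]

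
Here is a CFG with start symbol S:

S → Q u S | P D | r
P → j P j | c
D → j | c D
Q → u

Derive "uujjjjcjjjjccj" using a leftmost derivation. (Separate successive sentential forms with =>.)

S => QuS   [S → Q u S]
QuS => uuS   [Q → u]
uuS => uuPD   [S → P D]
uuPD => uujPjD   [P → j P j]
uujPjD => uujjPjjD   [P → j P j]
uujjPjjD => uujjjPjjjD   [P → j P j]
uujjjPjjjD => uujjjjPjjjjD   [P → j P j]
uujjjjPjjjjD => uujjjjcjjjjD   [P → c]
uujjjjcjjjjD => uujjjjcjjjjcD   [D → c D]
uujjjjcjjjjcD => uujjjjcjjjjccD   [D → c D]
uujjjjcjjjjccD => uujjjjcjjjjccj   [D → j]

S => QuS => uuS => uuPD => uujPjD => uujjPjjD => uujjjPjjjD => uujjjjPjjjjD => uujjjjcjjjjD => uujjjjcjjjjcD => uujjjjcjjjjccD => uujjjjcjjjjccj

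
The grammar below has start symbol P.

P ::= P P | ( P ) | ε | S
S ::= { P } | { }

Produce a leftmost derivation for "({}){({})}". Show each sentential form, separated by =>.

P => PP => (P)P => (S)P => ({})P => ({})S => ({}){P} => ({}){(P)} => ({}){(S)} => ({}){({})}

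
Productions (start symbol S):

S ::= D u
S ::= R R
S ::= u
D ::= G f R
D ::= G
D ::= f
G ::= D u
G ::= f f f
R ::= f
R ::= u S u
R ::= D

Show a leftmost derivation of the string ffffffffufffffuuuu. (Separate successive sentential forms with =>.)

S=>Du=>GfRu=>ffffRu=>ffffDu=>ffffGfRu=>ffffffffRu=>ffffffffuSuu=>ffffffffuDuuu=>ffffffffuGfRuuu=>ffffffffuffffRuuu=>ffffffffuffffDuuu=>ffffffffuffffGuuu=>ffffffffuffffDuuuu=>ffffffffufffffuuuu

S => Du   [S ::= D u]
Du => GfRu   [D ::= G f R]
GfRu => ffffRu   [G ::= f f f]
ffffRu => ffffDu   [R ::= D]
ffffDu => ffffGfRu   [D ::= G f R]
ffffGfRu => ffffffffRu   [G ::= f f f]
ffffffffRu => ffffffffuSuu   [R ::= u S u]
ffffffffuSuu => ffffffffuDuuu   [S ::= D u]
ffffffffuDuuu => ffffffffuGfRuuu   [D ::= G f R]
ffffffffuGfRuuu => ffffffffuffffRuuu   [G ::= f f f]
ffffffffuffffRuuu => ffffffffuffffDuuu   [R ::= D]
ffffffffuffffDuuu => ffffffffuffffGuuu   [D ::= G]
ffffffffuffffGuuu => ffffffffuffffDuuuu   [G ::= D u]
ffffffffuffffDuuuu => ffffffffufffffuuuu   [D ::= f]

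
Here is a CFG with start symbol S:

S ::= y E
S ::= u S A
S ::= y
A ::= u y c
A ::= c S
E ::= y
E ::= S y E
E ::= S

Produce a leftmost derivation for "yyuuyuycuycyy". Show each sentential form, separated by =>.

S=>yE=>yS=>yyE=>yySyE=>yyuSAyE=>yyuuSAAyE=>yyuuyAAyE=>yyuuyuycAyE=>yyuuyuycuycyE=>yyuuyuycuycyy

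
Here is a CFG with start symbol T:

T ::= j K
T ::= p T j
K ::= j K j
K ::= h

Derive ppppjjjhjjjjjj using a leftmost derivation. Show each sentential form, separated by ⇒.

T ⇒ pTj ⇒ ppTjj ⇒ pppTjjj ⇒ ppppTjjjj ⇒ ppppjKjjjj ⇒ ppppjjKjjjjj ⇒ ppppjjjKjjjjjj ⇒ ppppjjjhjjjjjj

T ⇒ pTj   [T ::= p T j]
pTj ⇒ ppTjj   [T ::= p T j]
ppTjj ⇒ pppTjjj   [T ::= p T j]
pppTjjj ⇒ ppppTjjjj   [T ::= p T j]
ppppTjjjj ⇒ ppppjKjjjj   [T ::= j K]
ppppjKjjjj ⇒ ppppjjKjjjjj   [K ::= j K j]
ppppjjKjjjjj ⇒ ppppjjjKjjjjjj   [K ::= j K j]
ppppjjjKjjjjjj ⇒ ppppjjjhjjjjjj   [K ::= h]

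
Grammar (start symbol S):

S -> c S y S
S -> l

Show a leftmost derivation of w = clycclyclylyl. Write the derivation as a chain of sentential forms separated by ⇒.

S⇒cSyS⇒clyS⇒clycSyS⇒clyccSySyS⇒clycclySyS⇒clycclycSySyS⇒clycclyclySyS⇒clycclyclylyS⇒clycclyclylyl

S ⇒ cSyS   [S -> c S y S]
cSyS ⇒ clyS   [S -> l]
clyS ⇒ clycSyS   [S -> c S y S]
clycSyS ⇒ clyccSySyS   [S -> c S y S]
clyccSySyS ⇒ clycclySyS   [S -> l]
clycclySyS ⇒ clycclycSySyS   [S -> c S y S]
clycclycSySyS ⇒ clycclyclySyS   [S -> l]
clycclyclySyS ⇒ clycclyclylyS   [S -> l]
clycclyclylyS ⇒ clycclyclylyl   [S -> l]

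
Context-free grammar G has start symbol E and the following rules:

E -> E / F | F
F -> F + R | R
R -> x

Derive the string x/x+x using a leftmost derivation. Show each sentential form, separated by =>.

E => E/F => F/F => R/F => x/F => x/F+R => x/R+R => x/x+R => x/x+x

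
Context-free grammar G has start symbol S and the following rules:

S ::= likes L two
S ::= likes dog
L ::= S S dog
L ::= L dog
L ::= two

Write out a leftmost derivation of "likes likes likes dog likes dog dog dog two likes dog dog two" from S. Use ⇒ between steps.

S ⇒ likes L two ⇒ likes S S dog two ⇒ likes likes L two S dog two ⇒ likes likes L dog two S dog two ⇒ likes likes S S dog dog two S dog two ⇒ likes likes likes dog S dog dog two S dog two ⇒ likes likes likes dog likes dog dog dog two S dog two ⇒ likes likes likes dog likes dog dog dog two likes dog dog two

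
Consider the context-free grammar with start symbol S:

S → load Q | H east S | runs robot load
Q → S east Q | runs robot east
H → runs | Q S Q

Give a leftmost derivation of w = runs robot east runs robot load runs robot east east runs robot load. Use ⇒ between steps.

S ⇒ H east S ⇒ Q S Q east S ⇒ runs robot east S Q east S ⇒ runs robot east runs robot load Q east S ⇒ runs robot east runs robot load runs robot east east S ⇒ runs robot east runs robot load runs robot east east runs robot load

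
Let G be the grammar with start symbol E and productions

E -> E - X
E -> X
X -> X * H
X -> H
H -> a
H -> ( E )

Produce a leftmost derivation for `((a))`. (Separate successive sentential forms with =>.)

E => X   [E -> X]
X => H   [X -> H]
H => (E)   [H -> ( E )]
(E) => (X)   [E -> X]
(X) => (H)   [X -> H]
(H) => ((E))   [H -> ( E )]
((E)) => ((X))   [E -> X]
((X)) => ((H))   [X -> H]
((H)) => ((a))   [H -> a]

E => X => H => (E) => (X) => (H) => ((E)) => ((X)) => ((H)) => ((a))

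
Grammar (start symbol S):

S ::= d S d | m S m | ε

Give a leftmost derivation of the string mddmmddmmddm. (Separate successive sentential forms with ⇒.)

S ⇒ mSm ⇒ mdSdm ⇒ mddSddm ⇒ mddmSmddm ⇒ mddmmSmmddm ⇒ mddmmdSdmmddm ⇒ mddmmddmmddm

S ⇒ mSm   [S ::= m S m]
mSm ⇒ mdSdm   [S ::= d S d]
mdSdm ⇒ mddSddm   [S ::= d S d]
mddSddm ⇒ mddmSmddm   [S ::= m S m]
mddmSmddm ⇒ mddmmSmmddm   [S ::= m S m]
mddmmSmmddm ⇒ mddmmdSdmmddm   [S ::= d S d]
mddmmdSdmmddm ⇒ mddmmddmmddm   [S ::= ε]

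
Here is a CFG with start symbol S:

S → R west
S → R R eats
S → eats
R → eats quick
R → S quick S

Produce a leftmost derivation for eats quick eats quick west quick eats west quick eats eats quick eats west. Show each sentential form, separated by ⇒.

S ⇒ R west   [S → R west]
R west ⇒ S quick S west   [R → S quick S]
S quick S west ⇒ R R eats quick S west   [S → R R eats]
R R eats quick S west ⇒ eats quick R eats quick S west   [R → eats quick]
eats quick R eats quick S west ⇒ eats quick S quick S eats quick S west   [R → S quick S]
eats quick S quick S eats quick S west ⇒ eats quick R west quick S eats quick S west   [S → R west]
eats quick R west quick S eats quick S west ⇒ eats quick S quick S west quick S eats quick S west   [R → S quick S]
eats quick S quick S west quick S eats quick S west ⇒ eats quick R west quick S west quick S eats quick S west   [S → R west]
eats quick R west quick S west quick S eats quick S west ⇒ eats quick eats quick west quick S west quick S eats quick S west   [R → eats quick]
eats quick eats quick west quick S west quick S eats quick S west ⇒ eats quick eats quick west quick eats west quick S eats quick S west   [S → eats]
eats quick eats quick west quick eats west quick S eats quick S west ⇒ eats quick eats quick west quick eats west quick eats eats quick S west   [S → eats]
eats quick eats quick west quick eats west quick eats eats quick S west ⇒ eats quick eats quick west quick eats west quick eats eats quick eats west   [S → eats]

S ⇒ R west ⇒ S quick S west ⇒ R R eats quick S west ⇒ eats quick R eats quick S west ⇒ eats quick S quick S eats quick S west ⇒ eats quick R west quick S eats quick S west ⇒ eats quick S quick S west quick S eats quick S west ⇒ eats quick R west quick S west quick S eats quick S west ⇒ eats quick eats quick west quick S west quick S eats quick S west ⇒ eats quick eats quick west quick eats west quick S eats quick S west ⇒ eats quick eats quick west quick eats west quick eats eats quick S west ⇒ eats quick eats quick west quick eats west quick eats eats quick eats west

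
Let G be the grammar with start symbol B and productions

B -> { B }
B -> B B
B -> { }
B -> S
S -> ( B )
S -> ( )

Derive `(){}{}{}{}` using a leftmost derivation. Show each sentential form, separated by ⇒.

B ⇒ BB ⇒ BBB ⇒ BBBB ⇒ BBBBB ⇒ SBBBB ⇒ ()BBBB ⇒ (){}BBB ⇒ (){}{}BB ⇒ (){}{}{}B ⇒ (){}{}{}{}

B ⇒ BB   [B -> B B]
BB ⇒ BBB   [B -> B B]
BBB ⇒ BBBB   [B -> B B]
BBBB ⇒ BBBBB   [B -> B B]
BBBBB ⇒ SBBBB   [B -> S]
SBBBB ⇒ ()BBBB   [S -> ( )]
()BBBB ⇒ (){}BBB   [B -> { }]
(){}BBB ⇒ (){}{}BB   [B -> { }]
(){}{}BB ⇒ (){}{}{}B   [B -> { }]
(){}{}{}B ⇒ (){}{}{}{}   [B -> { }]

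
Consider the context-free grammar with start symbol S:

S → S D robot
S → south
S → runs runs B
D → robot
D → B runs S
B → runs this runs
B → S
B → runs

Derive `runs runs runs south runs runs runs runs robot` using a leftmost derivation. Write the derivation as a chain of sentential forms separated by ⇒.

S ⇒ S D robot   [S → S D robot]
S D robot ⇒ runs runs B D robot   [S → runs runs B]
runs runs B D robot ⇒ runs runs runs D robot   [B → runs]
runs runs runs D robot ⇒ runs runs runs B runs S robot   [D → B runs S]
runs runs runs B runs S robot ⇒ runs runs runs S runs S robot   [B → S]
runs runs runs S runs S robot ⇒ runs runs runs south runs S robot   [S → south]
runs runs runs south runs S robot ⇒ runs runs runs south runs runs runs B robot   [S → runs runs B]
runs runs runs south runs runs runs B robot ⇒ runs runs runs south runs runs runs runs robot   [B → runs]

S ⇒ S D robot ⇒ runs runs B D robot ⇒ runs runs runs D robot ⇒ runs runs runs B runs S robot ⇒ runs runs runs S runs S robot ⇒ runs runs runs south runs S robot ⇒ runs runs runs south runs runs runs B robot ⇒ runs runs runs south runs runs runs runs robot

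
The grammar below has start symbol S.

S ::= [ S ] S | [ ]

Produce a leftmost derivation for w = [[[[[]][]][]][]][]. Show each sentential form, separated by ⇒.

S ⇒ [S]S ⇒ [[S]S]S ⇒ [[[S]S]S]S ⇒ [[[[S]S]S]S]S ⇒ [[[[[]]S]S]S]S ⇒ [[[[[]][]]S]S]S ⇒ [[[[[]][]][]]S]S ⇒ [[[[[]][]][]][]]S ⇒ [[[[[]][]][]][]][]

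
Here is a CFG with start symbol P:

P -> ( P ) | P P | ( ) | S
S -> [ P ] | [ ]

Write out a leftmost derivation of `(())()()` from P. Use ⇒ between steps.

P ⇒ PP   [P -> P P]
PP ⇒ PPP   [P -> P P]
PPP ⇒ (P)PP   [P -> ( P )]
(P)PP ⇒ (())PP   [P -> ( )]
(())PP ⇒ (())()P   [P -> ( )]
(())()P ⇒ (())()()   [P -> ( )]

P⇒PP⇒PPP⇒(P)PP⇒(())PP⇒(())()P⇒(())()()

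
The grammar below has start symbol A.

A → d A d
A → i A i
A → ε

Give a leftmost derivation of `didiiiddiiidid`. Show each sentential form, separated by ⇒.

A ⇒ dAd ⇒ diAid ⇒ didAdid ⇒ didiAidid ⇒ didiiAiidid ⇒ didiiiAiiidid ⇒ didiiidAdiiidid ⇒ didiiiddiiidid

A ⇒ dAd   [A → d A d]
dAd ⇒ diAid   [A → i A i]
diAid ⇒ didAdid   [A → d A d]
didAdid ⇒ didiAidid   [A → i A i]
didiAidid ⇒ didiiAiidid   [A → i A i]
didiiAiidid ⇒ didiiiAiiidid   [A → i A i]
didiiiAiiidid ⇒ didiiidAdiiidid   [A → d A d]
didiiidAdiiidid ⇒ didiiiddiiidid   [A → ε]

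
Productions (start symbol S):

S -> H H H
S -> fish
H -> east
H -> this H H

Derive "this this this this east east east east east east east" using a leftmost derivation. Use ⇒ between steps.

S ⇒ H H H ⇒ this H H H H ⇒ this this H H H H H ⇒ this this this H H H H H H ⇒ this this this this H H H H H H H ⇒ this this this this east H H H H H H ⇒ this this this this east east H H H H H ⇒ this this this this east east east H H H H ⇒ this this this this east east east east H H H ⇒ this this this this east east east east east H H ⇒ this this this this east east east east east east H ⇒ this this this this east east east east east east east

S ⇒ H H H   [S -> H H H]
H H H ⇒ this H H H H   [H -> this H H]
this H H H H ⇒ this this H H H H H   [H -> this H H]
this this H H H H H ⇒ this this this H H H H H H   [H -> this H H]
this this this H H H H H H ⇒ this this this this H H H H H H H   [H -> this H H]
this this this this H H H H H H H ⇒ this this this this east H H H H H H   [H -> east]
this this this this east H H H H H H ⇒ this this this this east east H H H H H   [H -> east]
this this this this east east H H H H H ⇒ this this this this east east east H H H H   [H -> east]
this this this this east east east H H H H ⇒ this this this this east east east east H H H   [H -> east]
this this this this east east east east H H H ⇒ this this this this east east east east east H H   [H -> east]
this this this this east east east east east H H ⇒ this this this this east east east east east east H   [H -> east]
this this this this east east east east east east H ⇒ this this this this east east east east east east east   [H -> east]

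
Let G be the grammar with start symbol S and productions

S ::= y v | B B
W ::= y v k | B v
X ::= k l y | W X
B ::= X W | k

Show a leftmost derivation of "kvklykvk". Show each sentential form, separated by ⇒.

S⇒BB⇒XWB⇒WXWB⇒BvXWB⇒kvXWB⇒kvklyWB⇒kvklyBvB⇒kvklykvB⇒kvklykvk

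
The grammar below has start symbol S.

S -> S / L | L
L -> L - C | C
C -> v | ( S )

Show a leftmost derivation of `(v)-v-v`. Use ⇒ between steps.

S ⇒ L   [S -> L]
L ⇒ L-C   [L -> L - C]
L-C ⇒ L-C-C   [L -> L - C]
L-C-C ⇒ C-C-C   [L -> C]
C-C-C ⇒ (S)-C-C   [C -> ( S )]
(S)-C-C ⇒ (L)-C-C   [S -> L]
(L)-C-C ⇒ (C)-C-C   [L -> C]
(C)-C-C ⇒ (v)-C-C   [C -> v]
(v)-C-C ⇒ (v)-v-C   [C -> v]
(v)-v-C ⇒ (v)-v-v   [C -> v]

S⇒L⇒L-C⇒L-C-C⇒C-C-C⇒(S)-C-C⇒(L)-C-C⇒(C)-C-C⇒(v)-C-C⇒(v)-v-C⇒(v)-v-v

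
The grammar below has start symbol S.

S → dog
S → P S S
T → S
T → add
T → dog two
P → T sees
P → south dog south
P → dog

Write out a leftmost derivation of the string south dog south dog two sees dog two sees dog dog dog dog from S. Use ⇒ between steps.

S ⇒ P S S   [S → P S S]
P S S ⇒ south dog south S S   [P → south dog south]
south dog south S S ⇒ south dog south P S S S   [S → P S S]
south dog south P S S S ⇒ south dog south T sees S S S   [P → T sees]
south dog south T sees S S S ⇒ south dog south dog two sees S S S   [T → dog two]
south dog south dog two sees S S S ⇒ south dog south dog two sees P S S S S   [S → P S S]
south dog south dog two sees P S S S S ⇒ south dog south dog two sees T sees S S S S   [P → T sees]
south dog south dog two sees T sees S S S S ⇒ south dog south dog two sees dog two sees S S S S   [T → dog two]
south dog south dog two sees dog two sees S S S S ⇒ south dog south dog two sees dog two sees dog S S S   [S → dog]
south dog south dog two sees dog two sees dog S S S ⇒ south dog south dog two sees dog two sees dog dog S S   [S → dog]
south dog south dog two sees dog two sees dog dog S S ⇒ south dog south dog two sees dog two sees dog dog dog S   [S → dog]
south dog south dog two sees dog two sees dog dog dog S ⇒ south dog south dog two sees dog two sees dog dog dog dog   [S → dog]

S ⇒ P S S ⇒ south dog south S S ⇒ south dog south P S S S ⇒ south dog south T sees S S S ⇒ south dog south dog two sees S S S ⇒ south dog south dog two sees P S S S S ⇒ south dog south dog two sees T sees S S S S ⇒ south dog south dog two sees dog two sees S S S S ⇒ south dog south dog two sees dog two sees dog S S S ⇒ south dog south dog two sees dog two sees dog dog S S ⇒ south dog south dog two sees dog two sees dog dog dog S ⇒ south dog south dog two sees dog two sees dog dog dog dog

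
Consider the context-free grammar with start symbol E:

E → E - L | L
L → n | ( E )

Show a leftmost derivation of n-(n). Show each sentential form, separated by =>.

E=>E-L=>L-L=>n-L=>n-(E)=>n-(L)=>n-(n)

E => E-L   [E → E - L]
E-L => L-L   [E → L]
L-L => n-L   [L → n]
n-L => n-(E)   [L → ( E )]
n-(E) => n-(L)   [E → L]
n-(L) => n-(n)   [L → n]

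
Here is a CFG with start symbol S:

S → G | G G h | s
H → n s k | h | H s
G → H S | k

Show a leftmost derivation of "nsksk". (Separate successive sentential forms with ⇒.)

S ⇒ G   [S → G]
G ⇒ HS   [G → H S]
HS ⇒ HsS   [H → H s]
HsS ⇒ nsksS   [H → n s k]
nsksS ⇒ nsksG   [S → G]
nsksG ⇒ nsksk   [G → k]

S⇒G⇒HS⇒HsS⇒nsksS⇒nsksG⇒nsksk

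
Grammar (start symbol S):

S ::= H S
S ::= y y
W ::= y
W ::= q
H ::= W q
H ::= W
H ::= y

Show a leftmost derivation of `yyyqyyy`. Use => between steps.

S => HS   [S ::= H S]
HS => WS   [H ::= W]
WS => yS   [W ::= y]
yS => yHS   [S ::= H S]
yHS => yyS   [H ::= y]
yyS => yyHS   [S ::= H S]
yyHS => yyWS   [H ::= W]
yyWS => yyyS   [W ::= y]
yyyS => yyyHS   [S ::= H S]
yyyHS => yyyWS   [H ::= W]
yyyWS => yyyqS   [W ::= q]
yyyqS => yyyqHS   [S ::= H S]
yyyqHS => yyyqyS   [H ::= y]
yyyqyS => yyyqyyy   [S ::= y y]

S => HS => WS => yS => yHS => yyS => yyHS => yyWS => yyyS => yyyHS => yyyWS => yyyqS => yyyqHS => yyyqyS => yyyqyyy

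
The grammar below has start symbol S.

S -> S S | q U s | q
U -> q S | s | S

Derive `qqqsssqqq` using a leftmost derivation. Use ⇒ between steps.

S ⇒ SS   [S -> S S]
SS ⇒ SSS   [S -> S S]
SSS ⇒ SSSS   [S -> S S]
SSSS ⇒ qUsSSS   [S -> q U s]
qUsSSS ⇒ qqSsSSS   [U -> q S]
qqSsSSS ⇒ qqqUssSSS   [S -> q U s]
qqqUssSSS ⇒ qqqsssSSS   [U -> s]
qqqsssSSS ⇒ qqqsssqSS   [S -> q]
qqqsssqSS ⇒ qqqsssqqS   [S -> q]
qqqsssqqS ⇒ qqqsssqqq   [S -> q]

S⇒SS⇒SSS⇒SSSS⇒qUsSSS⇒qqSsSSS⇒qqqUssSSS⇒qqqsssSSS⇒qqqsssqSS⇒qqqsssqqS⇒qqqsssqqq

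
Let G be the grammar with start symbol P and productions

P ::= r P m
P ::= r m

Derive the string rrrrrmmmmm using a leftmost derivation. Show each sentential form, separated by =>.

P=>rPm=>rrPmm=>rrrPmmm=>rrrrPmmmm=>rrrrrmmmmm

P => rPm   [P ::= r P m]
rPm => rrPmm   [P ::= r P m]
rrPmm => rrrPmmm   [P ::= r P m]
rrrPmmm => rrrrPmmmm   [P ::= r P m]
rrrrPmmmm => rrrrrmmmmm   [P ::= r m]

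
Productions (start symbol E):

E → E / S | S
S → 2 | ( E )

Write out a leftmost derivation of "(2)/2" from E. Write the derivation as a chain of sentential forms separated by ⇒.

E⇒E/S⇒S/S⇒(E)/S⇒(S)/S⇒(2)/S⇒(2)/2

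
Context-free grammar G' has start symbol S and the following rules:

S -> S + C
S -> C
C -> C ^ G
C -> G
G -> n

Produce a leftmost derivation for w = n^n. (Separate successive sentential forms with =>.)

S=>C=>C^G=>G^G=>n^G=>n^n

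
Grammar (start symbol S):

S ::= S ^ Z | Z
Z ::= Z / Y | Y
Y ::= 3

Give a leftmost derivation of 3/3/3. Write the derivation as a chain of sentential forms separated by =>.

S => Z => Z/Y => Z/Y/Y => Y/Y/Y => 3/Y/Y => 3/3/Y => 3/3/3

S => Z   [S ::= Z]
Z => Z/Y   [Z ::= Z / Y]
Z/Y => Z/Y/Y   [Z ::= Z / Y]
Z/Y/Y => Y/Y/Y   [Z ::= Y]
Y/Y/Y => 3/Y/Y   [Y ::= 3]
3/Y/Y => 3/3/Y   [Y ::= 3]
3/3/Y => 3/3/3   [Y ::= 3]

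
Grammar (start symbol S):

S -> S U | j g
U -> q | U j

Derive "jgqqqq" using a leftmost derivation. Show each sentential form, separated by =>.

S => SU   [S -> S U]
SU => SUU   [S -> S U]
SUU => SUUU   [S -> S U]
SUUU => SUUUU   [S -> S U]
SUUUU => jgUUUU   [S -> j g]
jgUUUU => jgqUUU   [U -> q]
jgqUUU => jgqqUU   [U -> q]
jgqqUU => jgqqqU   [U -> q]
jgqqqU => jgqqqq   [U -> q]

S => SU => SUU => SUUU => SUUUU => jgUUUU => jgqUUU => jgqqUU => jgqqqU => jgqqqq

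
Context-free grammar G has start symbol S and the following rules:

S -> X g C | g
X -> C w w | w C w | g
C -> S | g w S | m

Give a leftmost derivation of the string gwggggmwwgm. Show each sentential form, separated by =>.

S => XgC   [S -> X g C]
XgC => CwwgC   [X -> C w w]
CwwgC => gwSwwgC   [C -> g w S]
gwSwwgC => gwXgCwwgC   [S -> X g C]
gwXgCwwgC => gwggCwwgC   [X -> g]
gwggCwwgC => gwggSwwgC   [C -> S]
gwggSwwgC => gwggXgCwwgC   [S -> X g C]
gwggXgCwwgC => gwggggCwwgC   [X -> g]
gwggggCwwgC => gwggggmwwgC   [C -> m]
gwggggmwwgC => gwggggmwwgm   [C -> m]

S => XgC => CwwgC => gwSwwgC => gwXgCwwgC => gwggCwwgC => gwggSwwgC => gwggXgCwwgC => gwggggCwwgC => gwggggmwwgC => gwggggmwwgm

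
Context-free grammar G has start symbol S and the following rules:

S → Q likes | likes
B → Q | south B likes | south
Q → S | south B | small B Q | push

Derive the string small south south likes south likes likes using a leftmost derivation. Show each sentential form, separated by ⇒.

S ⇒ Q likes ⇒ small B Q likes ⇒ small south B likes Q likes ⇒ small south south likes Q likes ⇒ small south south likes south B likes ⇒ small south south likes south Q likes ⇒ small south south likes south S likes ⇒ small south south likes south likes likes

S ⇒ Q likes   [S → Q likes]
Q likes ⇒ small B Q likes   [Q → small B Q]
small B Q likes ⇒ small south B likes Q likes   [B → south B likes]
small south B likes Q likes ⇒ small south south likes Q likes   [B → south]
small south south likes Q likes ⇒ small south south likes south B likes   [Q → south B]
small south south likes south B likes ⇒ small south south likes south Q likes   [B → Q]
small south south likes south Q likes ⇒ small south south likes south S likes   [Q → S]
small south south likes south S likes ⇒ small south south likes south likes likes   [S → likes]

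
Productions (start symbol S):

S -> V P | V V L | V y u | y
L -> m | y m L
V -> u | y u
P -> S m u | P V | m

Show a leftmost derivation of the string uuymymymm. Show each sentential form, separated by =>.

S => VVL => uVL => uuL => uuymL => uuymymL => uuymymymL => uuymymymm

S => VVL   [S -> V V L]
VVL => uVL   [V -> u]
uVL => uuL   [V -> u]
uuL => uuymL   [L -> y m L]
uuymL => uuymymL   [L -> y m L]
uuymymL => uuymymymL   [L -> y m L]
uuymymymL => uuymymymm   [L -> m]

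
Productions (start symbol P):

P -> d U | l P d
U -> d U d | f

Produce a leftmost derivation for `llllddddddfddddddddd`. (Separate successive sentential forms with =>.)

P => lPd => llPdd => lllPddd => llllPdddd => lllldUdddd => llllddUddddd => lllldddUdddddd => llllddddUddddddd => lllldddddUdddddddd => llllddddddUddddddddd => llllddddddfddddddddd

P => lPd   [P -> l P d]
lPd => llPdd   [P -> l P d]
llPdd => lllPddd   [P -> l P d]
lllPddd => llllPdddd   [P -> l P d]
llllPdddd => lllldUdddd   [P -> d U]
lllldUdddd => llllddUddddd   [U -> d U d]
llllddUddddd => lllldddUdddddd   [U -> d U d]
lllldddUdddddd => llllddddUddddddd   [U -> d U d]
llllddddUddddddd => lllldddddUdddddddd   [U -> d U d]
lllldddddUdddddddd => llllddddddUddddddddd   [U -> d U d]
llllddddddUddddddddd => llllddddddfddddddddd   [U -> f]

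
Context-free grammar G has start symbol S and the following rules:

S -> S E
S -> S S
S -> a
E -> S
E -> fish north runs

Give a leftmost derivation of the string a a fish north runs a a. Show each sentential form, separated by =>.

S => S S => S S S => S E S S => S S E S S => a S E S S => a a E S S => a a fish north runs S S => a a fish north runs a S => a a fish north runs a a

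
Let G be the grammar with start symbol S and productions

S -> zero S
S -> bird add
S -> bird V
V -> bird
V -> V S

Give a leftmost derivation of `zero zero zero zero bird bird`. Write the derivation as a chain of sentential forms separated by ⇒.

S ⇒ zero S   [S -> zero S]
zero S ⇒ zero zero S   [S -> zero S]
zero zero S ⇒ zero zero zero S   [S -> zero S]
zero zero zero S ⇒ zero zero zero zero S   [S -> zero S]
zero zero zero zero S ⇒ zero zero zero zero bird V   [S -> bird V]
zero zero zero zero bird V ⇒ zero zero zero zero bird bird   [V -> bird]

S ⇒ zero S ⇒ zero zero S ⇒ zero zero zero S ⇒ zero zero zero zero S ⇒ zero zero zero zero bird V ⇒ zero zero zero zero bird bird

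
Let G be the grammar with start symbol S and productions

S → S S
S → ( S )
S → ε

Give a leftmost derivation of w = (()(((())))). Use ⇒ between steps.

S ⇒ (S)   [S → ( S )]
(S) ⇒ (SS)   [S → S S]
(SS) ⇒ (SSS)   [S → S S]
(SSS) ⇒ (SSSS)   [S → S S]
(SSSS) ⇒ ((S)SSS)   [S → ( S )]
((S)SSS) ⇒ (()SSS)   [S → ε]
(()SSS) ⇒ (()SS)   [S → ε]
(()SS) ⇒ (()S)   [S → ε]
(()S) ⇒ (()(S))   [S → ( S )]
(()(S)) ⇒ (()((S)))   [S → ( S )]
(()((S))) ⇒ (()(((S))))   [S → ( S )]
(()(((S)))) ⇒ (()((((S)))))   [S → ( S )]
(()((((S))))) ⇒ (()(((()))))   [S → ε]

S⇒(S)⇒(SS)⇒(SSS)⇒(SSSS)⇒((S)SSS)⇒(()SSS)⇒(()SS)⇒(()S)⇒(()(S))⇒(()((S)))⇒(()(((S))))⇒(()((((S)))))⇒(()(((()))))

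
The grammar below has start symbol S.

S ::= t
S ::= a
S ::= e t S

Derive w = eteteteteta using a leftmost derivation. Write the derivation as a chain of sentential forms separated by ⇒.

S ⇒ etS ⇒ etetS ⇒ etetetS ⇒ etetetetS ⇒ etetetetetS ⇒ eteteteteta

S ⇒ etS   [S ::= e t S]
etS ⇒ etetS   [S ::= e t S]
etetS ⇒ etetetS   [S ::= e t S]
etetetS ⇒ etetetetS   [S ::= e t S]
etetetetS ⇒ etetetetetS   [S ::= e t S]
etetetetetS ⇒ eteteteteta   [S ::= a]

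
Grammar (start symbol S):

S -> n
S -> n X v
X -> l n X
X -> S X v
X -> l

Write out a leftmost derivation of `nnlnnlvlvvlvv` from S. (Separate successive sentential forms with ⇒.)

S ⇒ nXv ⇒ nSXvv ⇒ nnXvXvv ⇒ nnlnXvXvv ⇒ nnlnSXvvXvv ⇒ nnlnnXvXvvXvv ⇒ nnlnnlvXvvXvv ⇒ nnlnnlvlvvXvv ⇒ nnlnnlvlvvlvv

S ⇒ nXv   [S -> n X v]
nXv ⇒ nSXvv   [X -> S X v]
nSXvv ⇒ nnXvXvv   [S -> n X v]
nnXvXvv ⇒ nnlnXvXvv   [X -> l n X]
nnlnXvXvv ⇒ nnlnSXvvXvv   [X -> S X v]
nnlnSXvvXvv ⇒ nnlnnXvXvvXvv   [S -> n X v]
nnlnnXvXvvXvv ⇒ nnlnnlvXvvXvv   [X -> l]
nnlnnlvXvvXvv ⇒ nnlnnlvlvvXvv   [X -> l]
nnlnnlvlvvXvv ⇒ nnlnnlvlvvlvv   [X -> l]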